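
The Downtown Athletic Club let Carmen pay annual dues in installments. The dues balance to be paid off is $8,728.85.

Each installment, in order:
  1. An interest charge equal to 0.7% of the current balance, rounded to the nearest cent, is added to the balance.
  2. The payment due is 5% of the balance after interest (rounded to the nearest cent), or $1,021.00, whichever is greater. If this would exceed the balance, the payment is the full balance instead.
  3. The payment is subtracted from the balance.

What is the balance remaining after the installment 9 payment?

$0.00

Installment 1: $8,728.85 +$61.10 interest = $8,789.95; pay $1,021.00 → $7,768.95
Installment 2: $7,768.95 +$54.38 interest = $7,823.33; pay $1,021.00 → $6,802.33
Installment 3: $6,802.33 +$47.62 interest = $6,849.95; pay $1,021.00 → $5,828.95
Installment 4: $5,828.95 +$40.80 interest = $5,869.75; pay $1,021.00 → $4,848.75
Installment 5: $4,848.75 +$33.94 interest = $4,882.69; pay $1,021.00 → $3,861.69
Installment 6: $3,861.69 +$27.03 interest = $3,888.72; pay $1,021.00 → $2,867.72
Installment 7: $2,867.72 +$20.07 interest = $2,887.79; pay $1,021.00 → $1,866.79
Installment 8: $1,866.79 +$13.07 interest = $1,879.86; pay $1,021.00 → $858.86
Installment 9: $858.86 +$6.01 interest = $864.87; pay $864.87 → $0.00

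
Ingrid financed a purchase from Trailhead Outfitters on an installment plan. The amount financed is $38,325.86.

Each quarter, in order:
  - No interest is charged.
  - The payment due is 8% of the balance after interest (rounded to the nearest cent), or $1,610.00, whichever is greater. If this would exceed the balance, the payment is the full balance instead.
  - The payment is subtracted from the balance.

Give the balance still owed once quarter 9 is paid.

Quarter 1: opening $38,325.86; payment $3,066.07; balance $35,259.79
Quarter 2: opening $35,259.79; payment $2,820.78; balance $32,439.01
Quarter 3: opening $32,439.01; payment $2,595.12; balance $29,843.89
Quarter 4: opening $29,843.89; payment $2,387.51; balance $27,456.38
Quarter 5: opening $27,456.38; payment $2,196.51; balance $25,259.87
Quarter 6: opening $25,259.87; payment $2,020.79; balance $23,239.08
Quarter 7: opening $23,239.08; payment $1,859.13; balance $21,379.95
Quarter 8: opening $21,379.95; payment $1,710.40; balance $19,669.55
Quarter 9: opening $19,669.55; payment $1,610.00; balance $18,059.55

$18,059.55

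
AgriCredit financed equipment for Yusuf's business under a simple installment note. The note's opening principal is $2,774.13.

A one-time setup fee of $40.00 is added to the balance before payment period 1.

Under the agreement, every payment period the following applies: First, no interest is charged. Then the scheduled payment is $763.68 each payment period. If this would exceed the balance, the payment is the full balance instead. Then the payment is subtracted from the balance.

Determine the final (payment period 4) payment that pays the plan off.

$523.09

Payment period 1: $2,814.13 − $763.68 → $2,050.45
Payment period 2: $2,050.45 − $763.68 → $1,286.77
Payment period 3: $1,286.77 − $763.68 → $523.09
Payment period 4: $523.09 − $523.09 → $0.00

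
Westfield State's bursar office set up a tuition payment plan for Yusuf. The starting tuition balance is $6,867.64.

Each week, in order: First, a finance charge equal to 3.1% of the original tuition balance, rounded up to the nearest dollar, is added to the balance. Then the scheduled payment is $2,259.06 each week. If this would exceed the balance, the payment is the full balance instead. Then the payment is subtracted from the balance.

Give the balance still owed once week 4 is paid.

$0.00

Week 1: opening $6,867.64; interest $213.00 → $7,080.64; payment $2,259.06; balance $4,821.58
Week 2: opening $4,821.58; interest $213.00 → $5,034.58; payment $2,259.06; balance $2,775.52
Week 3: opening $2,775.52; interest $213.00 → $2,988.52; payment $2,259.06; balance $729.46
Week 4: opening $729.46; interest $213.00 → $942.46; payment $942.46; balance $0.00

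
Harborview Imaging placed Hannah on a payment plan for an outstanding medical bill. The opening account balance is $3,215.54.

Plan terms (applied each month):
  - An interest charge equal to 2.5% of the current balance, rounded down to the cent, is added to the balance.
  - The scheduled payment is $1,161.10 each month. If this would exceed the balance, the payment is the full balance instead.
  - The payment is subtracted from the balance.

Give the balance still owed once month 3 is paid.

$0.00

Month 1: opening $3,215.54; interest $80.38 → $3,295.92; payment $1,161.10; balance $2,134.82
Month 2: opening $2,134.82; interest $53.37 → $2,188.19; payment $1,161.10; balance $1,027.09
Month 3: opening $1,027.09; interest $25.67 → $1,052.76; payment $1,052.76; balance $0.00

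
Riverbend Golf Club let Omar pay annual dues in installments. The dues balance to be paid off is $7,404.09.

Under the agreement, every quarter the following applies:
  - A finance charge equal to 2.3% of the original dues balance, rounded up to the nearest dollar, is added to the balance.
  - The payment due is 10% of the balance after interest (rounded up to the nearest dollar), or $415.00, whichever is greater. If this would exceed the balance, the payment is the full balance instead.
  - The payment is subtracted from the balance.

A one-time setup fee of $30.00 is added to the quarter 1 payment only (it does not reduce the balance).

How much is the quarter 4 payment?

Quarter 1: $7,404.09 +$171.00 interest = $7,575.09; pay $758.00 (+ $30.00 fee) → $6,817.09
Quarter 2: $6,817.09 +$171.00 interest = $6,988.09; pay $699.00 → $6,289.09
Quarter 3: $6,289.09 +$171.00 interest = $6,460.09; pay $647.00 → $5,813.09
Quarter 4: $5,813.09 +$171.00 interest = $5,984.09; pay $599.00 → $5,385.09

$599.00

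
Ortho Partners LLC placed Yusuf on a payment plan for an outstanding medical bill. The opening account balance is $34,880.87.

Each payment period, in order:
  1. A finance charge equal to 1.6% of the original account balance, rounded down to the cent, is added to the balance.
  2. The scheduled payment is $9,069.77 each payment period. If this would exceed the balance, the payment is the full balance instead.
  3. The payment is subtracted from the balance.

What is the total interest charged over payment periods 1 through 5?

Payment period 1: opening $34,880.87; interest $558.09 → $35,438.96; payment $9,069.77; balance $26,369.19
Payment period 2: opening $26,369.19; interest $558.09 → $26,927.28; payment $9,069.77; balance $17,857.51
Payment period 3: opening $17,857.51; interest $558.09 → $18,415.60; payment $9,069.77; balance $9,345.83
Payment period 4: opening $9,345.83; interest $558.09 → $9,903.92; payment $9,069.77; balance $834.15
Payment period 5: opening $834.15; interest $558.09 → $1,392.24; payment $1,392.24; balance $0.00
Total interest: $558.09 + $558.09 + $558.09 + $558.09 + $558.09 = $2,790.45

$2,790.45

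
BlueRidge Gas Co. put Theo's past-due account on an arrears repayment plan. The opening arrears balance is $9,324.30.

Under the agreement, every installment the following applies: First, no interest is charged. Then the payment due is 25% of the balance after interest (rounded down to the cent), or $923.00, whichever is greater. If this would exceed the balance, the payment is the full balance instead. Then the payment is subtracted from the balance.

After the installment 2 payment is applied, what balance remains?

# | Opening | Payment | End bal
1 | $9,324.30 | $2,331.07 | $6,993.23
2 | $6,993.23 | $1,748.30 | $5,244.93

$5,244.93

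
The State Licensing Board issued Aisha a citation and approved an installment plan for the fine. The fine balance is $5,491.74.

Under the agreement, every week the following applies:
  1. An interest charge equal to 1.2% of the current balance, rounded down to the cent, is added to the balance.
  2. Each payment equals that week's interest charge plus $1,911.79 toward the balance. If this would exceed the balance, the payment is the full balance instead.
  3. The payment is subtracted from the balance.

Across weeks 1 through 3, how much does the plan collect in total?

# | Opening | Interest | Payment | End bal
1 | $5,491.74 | $65.90 | $1,977.69 | $3,579.95
2 | $3,579.95 | $42.95 | $1,954.74 | $1,668.16
3 | $1,668.16 | $20.01 | $1,688.17 | $0.00
Total paid: $5,620.60

$5,620.60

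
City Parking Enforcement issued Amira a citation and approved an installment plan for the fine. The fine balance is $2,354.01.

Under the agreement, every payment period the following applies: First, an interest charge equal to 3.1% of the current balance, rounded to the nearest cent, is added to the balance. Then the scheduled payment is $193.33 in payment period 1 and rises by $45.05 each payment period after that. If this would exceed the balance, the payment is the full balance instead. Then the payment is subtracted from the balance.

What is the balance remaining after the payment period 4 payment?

$1,573.80

Payment period 1: $2,354.01 +$72.97 interest = $2,426.98; pay $193.33 → $2,233.65
Payment period 2: $2,233.65 +$69.24 interest = $2,302.89; pay $238.38 → $2,064.51
Payment period 3: $2,064.51 +$64.00 interest = $2,128.51; pay $283.43 → $1,845.08
Payment period 4: $1,845.08 +$57.20 interest = $1,902.28; pay $328.48 → $1,573.80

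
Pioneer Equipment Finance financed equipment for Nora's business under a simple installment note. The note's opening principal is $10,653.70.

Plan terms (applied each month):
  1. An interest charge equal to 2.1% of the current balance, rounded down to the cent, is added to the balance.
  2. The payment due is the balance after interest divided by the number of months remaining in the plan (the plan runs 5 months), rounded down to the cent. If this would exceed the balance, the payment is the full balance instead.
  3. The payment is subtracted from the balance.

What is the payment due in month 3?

$2,267.81

Month 1: opening $10,653.70; interest $223.72 → $10,877.42; payment $2,175.48; balance $8,701.94
Month 2: opening $8,701.94; interest $182.74 → $8,884.68; payment $2,221.17; balance $6,663.51
Month 3: opening $6,663.51; interest $139.93 → $6,803.44; payment $2,267.81; balance $4,535.63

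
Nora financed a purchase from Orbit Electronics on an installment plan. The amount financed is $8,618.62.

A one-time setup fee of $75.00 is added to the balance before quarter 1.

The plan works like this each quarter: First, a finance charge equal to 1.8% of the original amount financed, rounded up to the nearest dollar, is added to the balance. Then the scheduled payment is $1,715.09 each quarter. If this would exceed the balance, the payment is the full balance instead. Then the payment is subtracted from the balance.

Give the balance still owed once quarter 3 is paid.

$4,016.35

Quarter 1: opening $8,693.62; interest $156.00 → $8,849.62; payment $1,715.09; balance $7,134.53
Quarter 2: opening $7,134.53; interest $156.00 → $7,290.53; payment $1,715.09; balance $5,575.44
Quarter 3: opening $5,575.44; interest $156.00 → $5,731.44; payment $1,715.09; balance $4,016.35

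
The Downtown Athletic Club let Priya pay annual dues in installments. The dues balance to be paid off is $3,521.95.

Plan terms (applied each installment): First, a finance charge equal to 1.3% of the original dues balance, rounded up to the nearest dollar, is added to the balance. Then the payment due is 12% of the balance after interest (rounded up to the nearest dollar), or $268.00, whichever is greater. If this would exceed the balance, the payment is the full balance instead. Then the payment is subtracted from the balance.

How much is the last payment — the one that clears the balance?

Installment 1: opening $3,521.95; interest $46.00 → $3,567.95; payment $429.00; balance $3,138.95
Installment 2: opening $3,138.95; interest $46.00 → $3,184.95; payment $383.00; balance $2,801.95
Installment 3: opening $2,801.95; interest $46.00 → $2,847.95; payment $342.00; balance $2,505.95
Installment 4: opening $2,505.95; interest $46.00 → $2,551.95; payment $307.00; balance $2,244.95
Installment 5: opening $2,244.95; interest $46.00 → $2,290.95; payment $275.00; balance $2,015.95
Installment 6: opening $2,015.95; interest $46.00 → $2,061.95; payment $268.00; balance $1,793.95
Installment 7: opening $1,793.95; interest $46.00 → $1,839.95; payment $268.00; balance $1,571.95
Installment 8: opening $1,571.95; interest $46.00 → $1,617.95; payment $268.00; balance $1,349.95
Installment 9: opening $1,349.95; interest $46.00 → $1,395.95; payment $268.00; balance $1,127.95
Installment 10: opening $1,127.95; interest $46.00 → $1,173.95; payment $268.00; balance $905.95
Installment 11: opening $905.95; interest $46.00 → $951.95; payment $268.00; balance $683.95
Installment 12: opening $683.95; interest $46.00 → $729.95; payment $268.00; balance $461.95
Installment 13: opening $461.95; interest $46.00 → $507.95; payment $268.00; balance $239.95
Installment 14: opening $239.95; interest $46.00 → $285.95; payment $268.00; balance $17.95
Installment 15: opening $17.95; interest $46.00 → $63.95; payment $63.95; balance $0.00

$63.95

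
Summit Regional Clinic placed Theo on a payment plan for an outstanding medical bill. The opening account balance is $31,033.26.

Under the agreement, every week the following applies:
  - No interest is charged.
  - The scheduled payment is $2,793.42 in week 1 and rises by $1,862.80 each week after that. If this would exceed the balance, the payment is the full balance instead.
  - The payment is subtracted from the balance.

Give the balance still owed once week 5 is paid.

$0.00

Week 1: opening $31,033.26; payment $2,793.42; balance $28,239.84
Week 2: opening $28,239.84; payment $4,656.22; balance $23,583.62
Week 3: opening $23,583.62; payment $6,519.02; balance $17,064.60
Week 4: opening $17,064.60; payment $8,381.82; balance $8,682.78
Week 5: opening $8,682.78; payment $8,682.78; balance $0.00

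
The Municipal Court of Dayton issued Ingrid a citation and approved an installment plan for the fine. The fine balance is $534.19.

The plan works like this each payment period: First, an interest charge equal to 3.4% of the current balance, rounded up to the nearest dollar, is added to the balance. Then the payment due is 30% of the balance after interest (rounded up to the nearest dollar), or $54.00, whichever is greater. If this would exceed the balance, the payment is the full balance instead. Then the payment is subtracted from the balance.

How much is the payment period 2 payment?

$121.00

# | Opening | Interest | Payment | End bal
1 | $534.19 | $19.00 | $166.00 | $387.19
2 | $387.19 | $14.00 | $121.00 | $280.19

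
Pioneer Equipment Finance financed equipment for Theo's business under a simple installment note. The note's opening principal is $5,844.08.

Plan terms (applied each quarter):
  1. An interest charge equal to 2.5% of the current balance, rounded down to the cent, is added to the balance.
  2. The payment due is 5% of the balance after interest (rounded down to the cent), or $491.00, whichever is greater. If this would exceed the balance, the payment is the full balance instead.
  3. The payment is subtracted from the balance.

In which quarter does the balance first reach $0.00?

15

# | Opening | Interest | Payment | End bal
1 | $5,844.08 | $146.10 | $491.00 | $5,499.18
2 | $5,499.18 | $137.47 | $491.00 | $5,145.65
3 | $5,145.65 | $128.64 | $491.00 | $4,783.29
4 | $4,783.29 | $119.58 | $491.00 | $4,411.87
5 | $4,411.87 | $110.29 | $491.00 | $4,031.16
6 | $4,031.16 | $100.77 | $491.00 | $3,640.93
7 | $3,640.93 | $91.02 | $491.00 | $3,240.95
8 | $3,240.95 | $81.02 | $491.00 | $2,830.97
9 | $2,830.97 | $70.77 | $491.00 | $2,410.74
10 | $2,410.74 | $60.26 | $491.00 | $1,980.00
11 | $1,980.00 | $49.50 | $491.00 | $1,538.50
12 | $1,538.50 | $38.46 | $491.00 | $1,085.96
13 | $1,085.96 | $27.14 | $491.00 | $622.10
14 | $622.10 | $15.55 | $491.00 | $146.65
15 | $146.65 | $3.66 | $150.31 | $0.00
Balance reaches $0.00 in quarter 15.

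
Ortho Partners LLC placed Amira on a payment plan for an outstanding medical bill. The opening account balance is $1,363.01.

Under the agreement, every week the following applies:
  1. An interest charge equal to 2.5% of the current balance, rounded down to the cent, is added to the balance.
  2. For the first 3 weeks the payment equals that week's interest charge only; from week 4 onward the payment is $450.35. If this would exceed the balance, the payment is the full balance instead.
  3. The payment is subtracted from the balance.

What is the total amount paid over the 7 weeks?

$1,538.01

Week 1: $1,363.01 +$34.07 interest = $1,397.08; pay $34.07 → $1,363.01
Week 2: $1,363.01 +$34.07 interest = $1,397.08; pay $34.07 → $1,363.01
Week 3: $1,363.01 +$34.07 interest = $1,397.08; pay $34.07 → $1,363.01
Week 4: $1,363.01 +$34.07 interest = $1,397.08; pay $450.35 → $946.73
Week 5: $946.73 +$23.66 interest = $970.39; pay $450.35 → $520.04
Week 6: $520.04 +$13.00 interest = $533.04; pay $450.35 → $82.69
Week 7: $82.69 +$2.06 interest = $84.75; pay $84.75 → $0.00
Total paid: $1,538.01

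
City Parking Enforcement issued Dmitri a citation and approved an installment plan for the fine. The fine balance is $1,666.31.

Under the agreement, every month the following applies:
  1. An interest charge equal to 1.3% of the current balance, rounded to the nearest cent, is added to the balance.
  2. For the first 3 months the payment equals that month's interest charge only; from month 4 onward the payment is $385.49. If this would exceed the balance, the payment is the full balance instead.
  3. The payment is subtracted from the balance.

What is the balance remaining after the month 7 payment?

$182.37

# | Opening | Interest | Payment | End bal
1 | $1,666.31 | $21.66 | $21.66 | $1,666.31
2 | $1,666.31 | $21.66 | $21.66 | $1,666.31
3 | $1,666.31 | $21.66 | $21.66 | $1,666.31
4 | $1,666.31 | $21.66 | $385.49 | $1,302.48
5 | $1,302.48 | $16.93 | $385.49 | $933.92
6 | $933.92 | $12.14 | $385.49 | $560.57
7 | $560.57 | $7.29 | $385.49 | $182.37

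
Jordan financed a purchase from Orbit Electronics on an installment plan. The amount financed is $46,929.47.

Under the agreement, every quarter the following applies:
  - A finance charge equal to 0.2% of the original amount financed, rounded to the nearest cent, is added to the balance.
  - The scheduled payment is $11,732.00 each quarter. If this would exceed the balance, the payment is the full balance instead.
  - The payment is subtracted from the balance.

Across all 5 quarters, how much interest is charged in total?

# | Opening | Interest | Payment | End bal
1 | $46,929.47 | $93.86 | $11,732.00 | $35,291.33
2 | $35,291.33 | $93.86 | $11,732.00 | $23,653.19
3 | $23,653.19 | $93.86 | $11,732.00 | $12,015.05
4 | $12,015.05 | $93.86 | $11,732.00 | $376.91
5 | $376.91 | $93.86 | $470.77 | $0.00
Total interest: $93.86 + $93.86 + $93.86 + $93.86 + $93.86 = $469.30

$469.30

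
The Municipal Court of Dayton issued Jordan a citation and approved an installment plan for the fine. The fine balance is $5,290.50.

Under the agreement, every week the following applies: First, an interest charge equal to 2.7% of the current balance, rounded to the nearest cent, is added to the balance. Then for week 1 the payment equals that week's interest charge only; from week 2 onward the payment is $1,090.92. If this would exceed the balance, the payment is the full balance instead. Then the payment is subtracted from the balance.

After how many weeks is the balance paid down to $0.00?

7

Week 1: $5,290.50 +$142.84 interest = $5,433.34; pay $142.84 → $5,290.50
Week 2: $5,290.50 +$142.84 interest = $5,433.34; pay $1,090.92 → $4,342.42
Week 3: $4,342.42 +$117.25 interest = $4,459.67; pay $1,090.92 → $3,368.75
Week 4: $3,368.75 +$90.96 interest = $3,459.71; pay $1,090.92 → $2,368.79
Week 5: $2,368.79 +$63.96 interest = $2,432.75; pay $1,090.92 → $1,341.83
Week 6: $1,341.83 +$36.23 interest = $1,378.06; pay $1,090.92 → $287.14
Week 7: $287.14 +$7.75 interest = $294.89; pay $294.89 → $0.00
Balance reaches $0.00 in week 7.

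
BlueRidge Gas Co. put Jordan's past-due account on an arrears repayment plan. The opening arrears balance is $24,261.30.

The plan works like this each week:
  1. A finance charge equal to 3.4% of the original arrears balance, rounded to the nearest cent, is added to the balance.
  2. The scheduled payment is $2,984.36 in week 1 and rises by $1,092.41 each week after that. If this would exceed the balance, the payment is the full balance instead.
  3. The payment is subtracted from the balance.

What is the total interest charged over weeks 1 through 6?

$4,949.28

Week 1: opening $24,261.30; interest $824.88 → $25,086.18; payment $2,984.36; balance $22,101.82
Week 2: opening $22,101.82; interest $824.88 → $22,926.70; payment $4,076.77; balance $18,849.93
Week 3: opening $18,849.93; interest $824.88 → $19,674.81; payment $5,169.18; balance $14,505.63
Week 4: opening $14,505.63; interest $824.88 → $15,330.51; payment $6,261.59; balance $9,068.92
Week 5: opening $9,068.92; interest $824.88 → $9,893.80; payment $7,354.00; balance $2,539.80
Week 6: opening $2,539.80; interest $824.88 → $3,364.68; payment $3,364.68; balance $0.00
Total interest: $824.88 + $824.88 + $824.88 + $824.88 + $824.88 + $824.88 = $4,949.28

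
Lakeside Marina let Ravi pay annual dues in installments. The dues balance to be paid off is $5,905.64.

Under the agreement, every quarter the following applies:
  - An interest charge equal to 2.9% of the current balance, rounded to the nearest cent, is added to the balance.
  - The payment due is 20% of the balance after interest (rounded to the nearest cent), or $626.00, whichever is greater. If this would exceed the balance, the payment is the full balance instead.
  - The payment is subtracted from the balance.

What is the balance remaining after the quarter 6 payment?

$1,601.41

Quarter 1: $5,905.64 +$171.26 interest = $6,076.90; pay $1,215.38 → $4,861.52
Quarter 2: $4,861.52 +$140.98 interest = $5,002.50; pay $1,000.50 → $4,002.00
Quarter 3: $4,002.00 +$116.06 interest = $4,118.06; pay $823.61 → $3,294.45
Quarter 4: $3,294.45 +$95.54 interest = $3,389.99; pay $678.00 → $2,711.99
Quarter 5: $2,711.99 +$78.65 interest = $2,790.64; pay $626.00 → $2,164.64
Quarter 6: $2,164.64 +$62.77 interest = $2,227.41; pay $626.00 → $1,601.41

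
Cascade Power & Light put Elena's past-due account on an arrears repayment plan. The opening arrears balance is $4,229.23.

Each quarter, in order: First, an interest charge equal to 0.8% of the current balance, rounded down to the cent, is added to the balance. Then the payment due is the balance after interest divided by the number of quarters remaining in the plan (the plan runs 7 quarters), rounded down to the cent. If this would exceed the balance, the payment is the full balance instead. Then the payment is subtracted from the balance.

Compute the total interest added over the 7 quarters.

$137.49

# | Opening | Interest | Payment | End bal
1 | $4,229.23 | $33.83 | $609.00 | $3,654.06
2 | $3,654.06 | $29.23 | $613.88 | $3,069.41
3 | $3,069.41 | $24.55 | $618.79 | $2,475.17
4 | $2,475.17 | $19.80 | $623.74 | $1,871.23
5 | $1,871.23 | $14.96 | $628.73 | $1,257.46
6 | $1,257.46 | $10.05 | $633.75 | $633.76
7 | $633.76 | $5.07 | $638.83 | $0.00
Total interest: $33.83 + $29.23 + $24.55 + $19.80 + $14.96 + $10.05 + $5.07 = $137.49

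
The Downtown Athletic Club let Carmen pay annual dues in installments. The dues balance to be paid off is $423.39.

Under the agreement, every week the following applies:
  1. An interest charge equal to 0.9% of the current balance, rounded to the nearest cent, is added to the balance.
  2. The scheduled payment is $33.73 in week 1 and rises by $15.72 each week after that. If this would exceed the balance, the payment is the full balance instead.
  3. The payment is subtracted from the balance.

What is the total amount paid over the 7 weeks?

$439.32

Week 1: $423.39 +$3.81 interest = $427.20; pay $33.73 → $393.47
Week 2: $393.47 +$3.54 interest = $397.01; pay $49.45 → $347.56
Week 3: $347.56 +$3.13 interest = $350.69; pay $65.17 → $285.52
Week 4: $285.52 +$2.57 interest = $288.09; pay $80.89 → $207.20
Week 5: $207.20 +$1.86 interest = $209.06; pay $96.61 → $112.45
Week 6: $112.45 +$1.01 interest = $113.46; pay $112.33 → $1.13
Week 7: $1.13 +$0.01 interest = $1.14; pay $1.14 → $0.00
Total paid: $439.32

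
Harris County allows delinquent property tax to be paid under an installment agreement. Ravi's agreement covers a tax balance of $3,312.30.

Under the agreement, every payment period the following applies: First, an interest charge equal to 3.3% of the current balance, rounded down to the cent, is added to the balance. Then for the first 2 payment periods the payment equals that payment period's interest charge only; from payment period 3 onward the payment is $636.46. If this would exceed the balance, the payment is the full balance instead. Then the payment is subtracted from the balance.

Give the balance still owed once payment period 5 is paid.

Payment period 1: $3,312.30 +$109.30 interest = $3,421.60; pay $109.30 → $3,312.30
Payment period 2: $3,312.30 +$109.30 interest = $3,421.60; pay $109.30 → $3,312.30
Payment period 3: $3,312.30 +$109.30 interest = $3,421.60; pay $636.46 → $2,785.14
Payment period 4: $2,785.14 +$91.90 interest = $2,877.04; pay $636.46 → $2,240.58
Payment period 5: $2,240.58 +$73.93 interest = $2,314.51; pay $636.46 → $1,678.05

$1,678.05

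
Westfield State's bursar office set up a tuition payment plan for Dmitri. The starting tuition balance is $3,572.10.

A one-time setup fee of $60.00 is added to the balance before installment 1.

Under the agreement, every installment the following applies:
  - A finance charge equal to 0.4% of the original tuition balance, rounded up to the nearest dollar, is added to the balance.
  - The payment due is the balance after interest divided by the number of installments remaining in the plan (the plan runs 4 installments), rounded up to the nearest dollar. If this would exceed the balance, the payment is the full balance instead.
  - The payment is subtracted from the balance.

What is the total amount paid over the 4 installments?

$3,692.10

Installment 1: $3,632.10 +$15.00 interest = $3,647.10; pay $912.00 → $2,735.10
Installment 2: $2,735.10 +$15.00 interest = $2,750.10; pay $917.00 → $1,833.10
Installment 3: $1,833.10 +$15.00 interest = $1,848.10; pay $925.00 → $923.10
Installment 4: $923.10 +$15.00 interest = $938.10; pay $938.10 → $0.00
Total paid: $3,692.10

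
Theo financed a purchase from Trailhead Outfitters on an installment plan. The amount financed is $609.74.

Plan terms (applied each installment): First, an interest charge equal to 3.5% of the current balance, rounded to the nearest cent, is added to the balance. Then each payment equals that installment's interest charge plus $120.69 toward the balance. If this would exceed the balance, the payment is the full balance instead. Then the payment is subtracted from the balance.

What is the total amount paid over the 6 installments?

$674.42

# | Opening | Interest | Payment | End bal
1 | $609.74 | $21.34 | $142.03 | $489.05
2 | $489.05 | $17.12 | $137.81 | $368.36
3 | $368.36 | $12.89 | $133.58 | $247.67
4 | $247.67 | $8.67 | $129.36 | $126.98
5 | $126.98 | $4.44 | $125.13 | $6.29
6 | $6.29 | $0.22 | $6.51 | $0.00
Total paid: $674.42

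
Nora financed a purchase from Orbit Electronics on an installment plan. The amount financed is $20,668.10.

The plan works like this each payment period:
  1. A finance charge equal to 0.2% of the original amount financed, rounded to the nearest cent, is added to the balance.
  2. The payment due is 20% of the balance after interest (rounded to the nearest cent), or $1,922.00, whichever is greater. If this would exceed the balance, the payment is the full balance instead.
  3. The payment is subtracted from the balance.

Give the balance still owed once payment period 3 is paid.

# | Opening | Interest | Payment | End bal
1 | $20,668.10 | $41.34 | $4,141.89 | $16,567.55
2 | $16,567.55 | $41.34 | $3,321.78 | $13,287.11
3 | $13,287.11 | $41.34 | $2,665.69 | $10,662.76

$10,662.76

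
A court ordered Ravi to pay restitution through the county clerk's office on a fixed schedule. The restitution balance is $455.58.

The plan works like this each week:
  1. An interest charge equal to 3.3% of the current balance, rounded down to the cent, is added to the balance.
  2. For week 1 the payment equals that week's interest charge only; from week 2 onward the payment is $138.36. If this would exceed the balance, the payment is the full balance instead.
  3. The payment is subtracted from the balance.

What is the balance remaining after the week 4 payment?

Week 1: opening $455.58; interest $15.03 → $470.61; payment $15.03; balance $455.58
Week 2: opening $455.58; interest $15.03 → $470.61; payment $138.36; balance $332.25
Week 3: opening $332.25; interest $10.96 → $343.21; payment $138.36; balance $204.85
Week 4: opening $204.85; interest $6.76 → $211.61; payment $138.36; balance $73.25

$73.25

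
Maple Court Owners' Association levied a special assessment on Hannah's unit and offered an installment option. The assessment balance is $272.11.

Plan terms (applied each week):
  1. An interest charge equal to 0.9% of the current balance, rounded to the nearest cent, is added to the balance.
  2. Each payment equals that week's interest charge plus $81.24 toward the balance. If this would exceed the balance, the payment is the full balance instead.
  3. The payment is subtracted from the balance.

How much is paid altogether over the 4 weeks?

Week 1: $272.11 +$2.45 interest = $274.56; pay $83.69 → $190.87
Week 2: $190.87 +$1.72 interest = $192.59; pay $82.96 → $109.63
Week 3: $109.63 +$0.99 interest = $110.62; pay $82.23 → $28.39
Week 4: $28.39 +$0.26 interest = $28.65; pay $28.65 → $0.00
Total paid: $277.53

$277.53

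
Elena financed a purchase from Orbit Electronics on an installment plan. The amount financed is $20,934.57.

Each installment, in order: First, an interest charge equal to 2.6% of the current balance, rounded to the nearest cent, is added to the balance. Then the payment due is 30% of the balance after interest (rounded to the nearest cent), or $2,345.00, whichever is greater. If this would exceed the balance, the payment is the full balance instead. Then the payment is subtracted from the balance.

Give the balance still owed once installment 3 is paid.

Installment 1: $20,934.57 +$544.30 interest = $21,478.87; pay $6,443.66 → $15,035.21
Installment 2: $15,035.21 +$390.92 interest = $15,426.13; pay $4,627.84 → $10,798.29
Installment 3: $10,798.29 +$280.76 interest = $11,079.05; pay $3,323.72 → $7,755.33

$7,755.33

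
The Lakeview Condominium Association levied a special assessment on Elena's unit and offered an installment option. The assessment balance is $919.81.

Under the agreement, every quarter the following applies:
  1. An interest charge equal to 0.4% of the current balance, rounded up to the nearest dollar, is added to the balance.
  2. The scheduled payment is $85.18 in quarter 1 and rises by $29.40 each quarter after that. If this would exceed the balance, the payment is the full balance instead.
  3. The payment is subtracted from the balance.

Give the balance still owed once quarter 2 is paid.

$728.05

Quarter 1: $919.81 +$4.00 interest = $923.81; pay $85.18 → $838.63
Quarter 2: $838.63 +$4.00 interest = $842.63; pay $114.58 → $728.05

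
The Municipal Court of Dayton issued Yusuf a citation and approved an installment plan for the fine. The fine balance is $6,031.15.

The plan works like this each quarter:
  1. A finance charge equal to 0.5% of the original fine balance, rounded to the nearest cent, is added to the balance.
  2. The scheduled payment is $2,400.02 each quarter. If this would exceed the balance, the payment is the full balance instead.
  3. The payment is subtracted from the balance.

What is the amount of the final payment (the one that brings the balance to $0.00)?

# | Opening | Interest | Payment | End bal
1 | $6,031.15 | $30.16 | $2,400.02 | $3,661.29
2 | $3,661.29 | $30.16 | $2,400.02 | $1,291.43
3 | $1,291.43 | $30.16 | $1,321.59 | $0.00

$1,321.59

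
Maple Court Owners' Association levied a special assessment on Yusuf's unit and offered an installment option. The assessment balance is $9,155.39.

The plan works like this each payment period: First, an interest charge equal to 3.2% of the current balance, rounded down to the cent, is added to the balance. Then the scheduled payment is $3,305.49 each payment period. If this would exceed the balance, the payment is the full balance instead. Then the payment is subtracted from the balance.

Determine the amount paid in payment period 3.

Payment period 1: opening $9,155.39; interest $292.97 → $9,448.36; payment $3,305.49; balance $6,142.87
Payment period 2: opening $6,142.87; interest $196.57 → $6,339.44; payment $3,305.49; balance $3,033.95
Payment period 3: opening $3,033.95; interest $97.08 → $3,131.03; payment $3,131.03; balance $0.00

$3,131.03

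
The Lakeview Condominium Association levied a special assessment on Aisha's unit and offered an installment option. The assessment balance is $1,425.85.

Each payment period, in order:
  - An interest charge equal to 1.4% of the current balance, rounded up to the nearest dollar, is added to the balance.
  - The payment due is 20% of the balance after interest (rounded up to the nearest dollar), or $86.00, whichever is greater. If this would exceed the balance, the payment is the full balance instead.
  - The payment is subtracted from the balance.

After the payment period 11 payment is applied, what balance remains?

$0.00

# | Opening | Interest | Payment | End bal
1 | $1,425.85 | $20.00 | $290.00 | $1,155.85
2 | $1,155.85 | $17.00 | $235.00 | $937.85
3 | $937.85 | $14.00 | $191.00 | $760.85
4 | $760.85 | $11.00 | $155.00 | $616.85
5 | $616.85 | $9.00 | $126.00 | $499.85
6 | $499.85 | $7.00 | $102.00 | $404.85
7 | $404.85 | $6.00 | $86.00 | $324.85
8 | $324.85 | $5.00 | $86.00 | $243.85
9 | $243.85 | $4.00 | $86.00 | $161.85
10 | $161.85 | $3.00 | $86.00 | $78.85
11 | $78.85 | $2.00 | $80.85 | $0.00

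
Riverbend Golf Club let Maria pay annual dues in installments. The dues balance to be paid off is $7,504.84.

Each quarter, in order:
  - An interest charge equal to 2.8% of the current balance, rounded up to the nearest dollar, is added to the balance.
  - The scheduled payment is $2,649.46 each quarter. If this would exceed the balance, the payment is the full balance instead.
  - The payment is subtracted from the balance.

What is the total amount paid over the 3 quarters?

$7,929.84

# | Opening | Interest | Payment | End bal
1 | $7,504.84 | $211.00 | $2,649.46 | $5,066.38
2 | $5,066.38 | $142.00 | $2,649.46 | $2,558.92
3 | $2,558.92 | $72.00 | $2,630.92 | $0.00
Total paid: $7,929.84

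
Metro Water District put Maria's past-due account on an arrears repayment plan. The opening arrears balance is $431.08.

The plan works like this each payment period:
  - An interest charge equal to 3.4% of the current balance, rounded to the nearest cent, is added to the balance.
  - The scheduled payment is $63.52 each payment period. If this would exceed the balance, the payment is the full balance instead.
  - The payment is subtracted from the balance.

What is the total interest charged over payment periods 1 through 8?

# | Opening | Interest | Payment | End bal
1 | $431.08 | $14.66 | $63.52 | $382.22
2 | $382.22 | $13.00 | $63.52 | $331.70
3 | $331.70 | $11.28 | $63.52 | $279.46
4 | $279.46 | $9.50 | $63.52 | $225.44
5 | $225.44 | $7.66 | $63.52 | $169.58
6 | $169.58 | $5.77 | $63.52 | $111.83
7 | $111.83 | $3.80 | $63.52 | $52.11
8 | $52.11 | $1.77 | $53.88 | $0.00
Total interest: $14.66 + $13.00 + $11.28 + $9.50 + $7.66 + $5.77 + $3.80 + $1.77 = $67.44

$67.44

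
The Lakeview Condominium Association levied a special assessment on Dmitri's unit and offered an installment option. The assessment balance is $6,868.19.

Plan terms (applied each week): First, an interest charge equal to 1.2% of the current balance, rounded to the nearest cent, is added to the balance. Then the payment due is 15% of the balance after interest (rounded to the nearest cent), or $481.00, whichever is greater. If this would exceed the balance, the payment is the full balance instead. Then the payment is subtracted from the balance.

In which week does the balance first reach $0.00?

13

# | Opening | Interest | Payment | End bal
1 | $6,868.19 | $82.42 | $1,042.59 | $5,908.02
2 | $5,908.02 | $70.90 | $896.84 | $5,082.08
3 | $5,082.08 | $60.98 | $771.46 | $4,371.60
4 | $4,371.60 | $52.46 | $663.61 | $3,760.45
5 | $3,760.45 | $45.13 | $570.84 | $3,234.74
6 | $3,234.74 | $38.82 | $491.03 | $2,782.53
7 | $2,782.53 | $33.39 | $481.00 | $2,334.92
8 | $2,334.92 | $28.02 | $481.00 | $1,881.94
9 | $1,881.94 | $22.58 | $481.00 | $1,423.52
10 | $1,423.52 | $17.08 | $481.00 | $959.60
11 | $959.60 | $11.52 | $481.00 | $490.12
12 | $490.12 | $5.88 | $481.00 | $15.00
13 | $15.00 | $0.18 | $15.18 | $0.00
Balance reaches $0.00 in week 13.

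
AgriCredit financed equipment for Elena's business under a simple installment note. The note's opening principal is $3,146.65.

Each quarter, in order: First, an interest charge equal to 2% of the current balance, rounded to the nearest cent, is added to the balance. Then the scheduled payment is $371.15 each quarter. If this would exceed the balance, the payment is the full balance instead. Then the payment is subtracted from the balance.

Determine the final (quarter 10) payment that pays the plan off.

$142.91

Quarter 1: opening $3,146.65; interest $62.93 → $3,209.58; payment $371.15; balance $2,838.43
Quarter 2: opening $2,838.43; interest $56.77 → $2,895.20; payment $371.15; balance $2,524.05
Quarter 3: opening $2,524.05; interest $50.48 → $2,574.53; payment $371.15; balance $2,203.38
Quarter 4: opening $2,203.38; interest $44.07 → $2,247.45; payment $371.15; balance $1,876.30
Quarter 5: opening $1,876.30; interest $37.53 → $1,913.83; payment $371.15; balance $1,542.68
Quarter 6: opening $1,542.68; interest $30.85 → $1,573.53; payment $371.15; balance $1,202.38
Quarter 7: opening $1,202.38; interest $24.05 → $1,226.43; payment $371.15; balance $855.28
Quarter 8: opening $855.28; interest $17.11 → $872.39; payment $371.15; balance $501.24
Quarter 9: opening $501.24; interest $10.02 → $511.26; payment $371.15; balance $140.11
Quarter 10: opening $140.11; interest $2.80 → $142.91; payment $142.91; balance $0.00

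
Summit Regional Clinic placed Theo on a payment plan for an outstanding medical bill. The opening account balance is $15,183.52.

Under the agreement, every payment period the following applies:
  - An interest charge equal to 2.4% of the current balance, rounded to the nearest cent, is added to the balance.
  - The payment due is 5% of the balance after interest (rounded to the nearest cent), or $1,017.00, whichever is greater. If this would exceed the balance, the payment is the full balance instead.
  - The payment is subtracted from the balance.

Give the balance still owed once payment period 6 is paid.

$11,025.34

Payment period 1: $15,183.52 +$364.40 interest = $15,547.92; pay $1,017.00 → $14,530.92
Payment period 2: $14,530.92 +$348.74 interest = $14,879.66; pay $1,017.00 → $13,862.66
Payment period 3: $13,862.66 +$332.70 interest = $14,195.36; pay $1,017.00 → $13,178.36
Payment period 4: $13,178.36 +$316.28 interest = $13,494.64; pay $1,017.00 → $12,477.64
Payment period 5: $12,477.64 +$299.46 interest = $12,777.10; pay $1,017.00 → $11,760.10
Payment period 6: $11,760.10 +$282.24 interest = $12,042.34; pay $1,017.00 → $11,025.34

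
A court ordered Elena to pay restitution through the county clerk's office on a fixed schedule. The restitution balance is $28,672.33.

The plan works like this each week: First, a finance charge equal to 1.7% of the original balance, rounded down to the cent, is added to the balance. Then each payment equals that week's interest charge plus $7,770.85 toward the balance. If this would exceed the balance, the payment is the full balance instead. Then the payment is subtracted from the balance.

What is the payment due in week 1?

Week 1: opening $28,672.33; interest $487.42 → $29,159.75; payment $8,258.27; balance $20,901.48

$8,258.27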